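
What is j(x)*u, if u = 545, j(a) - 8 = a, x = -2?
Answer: 3270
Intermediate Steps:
j(a) = 8 + a
j(x)*u = (8 - 2)*545 = 6*545 = 3270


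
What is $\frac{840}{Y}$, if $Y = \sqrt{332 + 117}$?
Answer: $\frac{840 \sqrt{449}}{449} \approx 39.642$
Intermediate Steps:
$Y = \sqrt{449} \approx 21.19$
$\frac{840}{Y} = \frac{840}{\sqrt{449}} = 840 \frac{\sqrt{449}}{449} = \frac{840 \sqrt{449}}{449}$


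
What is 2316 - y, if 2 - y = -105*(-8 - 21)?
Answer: 5359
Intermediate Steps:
y = -3043 (y = 2 - (-105)*(-8 - 21) = 2 - (-105)*(-29) = 2 - 1*3045 = 2 - 3045 = -3043)
2316 - y = 2316 - 1*(-3043) = 2316 + 3043 = 5359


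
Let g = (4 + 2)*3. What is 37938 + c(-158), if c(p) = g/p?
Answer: 2997093/79 ≈ 37938.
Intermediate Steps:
g = 18 (g = 6*3 = 18)
c(p) = 18/p
37938 + c(-158) = 37938 + 18/(-158) = 37938 + 18*(-1/158) = 37938 - 9/79 = 2997093/79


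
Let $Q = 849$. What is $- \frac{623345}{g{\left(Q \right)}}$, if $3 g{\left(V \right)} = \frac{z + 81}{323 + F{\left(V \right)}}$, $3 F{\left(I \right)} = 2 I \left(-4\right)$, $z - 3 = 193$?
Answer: $\frac{3629737935}{277} \approx 1.3104 \cdot 10^{7}$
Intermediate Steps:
$z = 196$ ($z = 3 + 193 = 196$)
$F{\left(I \right)} = - \frac{8 I}{3}$ ($F{\left(I \right)} = \frac{2 I \left(-4\right)}{3} = \frac{\left(-8\right) I}{3} = - \frac{8 I}{3}$)
$g{\left(V \right)} = \frac{277}{3 \left(323 - \frac{8 V}{3}\right)}$ ($g{\left(V \right)} = \frac{\left(196 + 81\right) \frac{1}{323 - \frac{8 V}{3}}}{3} = \frac{277 \frac{1}{323 - \frac{8 V}{3}}}{3} = \frac{277}{3 \left(323 - \frac{8 V}{3}\right)}$)
$- \frac{623345}{g{\left(Q \right)}} = - \frac{623345}{\left(-277\right) \frac{1}{-969 + 8 \cdot 849}} = - \frac{623345}{\left(-277\right) \frac{1}{-969 + 6792}} = - \frac{623345}{\left(-277\right) \frac{1}{5823}} = - \frac{623345}{- \frac{277}{5823}} = \left(-623345\right) \left(- \frac{5823}{277}\right) = \frac{3629737935}{277}$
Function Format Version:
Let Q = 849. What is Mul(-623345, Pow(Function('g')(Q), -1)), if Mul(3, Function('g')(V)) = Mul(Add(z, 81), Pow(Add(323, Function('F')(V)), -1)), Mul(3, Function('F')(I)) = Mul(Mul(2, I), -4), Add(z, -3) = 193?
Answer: Rational(3629737935, 277) ≈ 1.3104e+7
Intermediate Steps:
z = 196 (z = Add(3, 193) = 196)
Function('F')(I) = Mul(Rational(-8, 3), I) (Function('F')(I) = Mul(Rational(1, 3), Mul(Mul(2, I), -4)) = Mul(Rational(1, 3), Mul(-8, I)) = Mul(Rational(-8, 3), I))
Function('g')(V) = Mul(Rational(277, 3), Pow(Add(323, Mul(Rational(-8, 3), V)), -1)) (Function('g')(V) = Mul(Rational(1, 3), Mul(Add(196, 81), Pow(Add(323, Mul(Rational(-8, 3), V)), -1))) = Mul(Rational(1, 3), Mul(277, Pow(Add(323, Mul(Rational(-8, 3), V)), -1))) = Mul(Rational(277, 3), Pow(Add(323, Mul(Rational(-8, 3), V)), -1)))
Mul(-623345, Pow(Function('g')(Q), -1)) = Mul(-623345, Pow(Mul(-277, Pow(Add(-969, Mul(8, 849)), -1)), -1)) = Mul(-623345, Pow(Mul(-277, Pow(Add(-969, 6792), -1)), -1)) = Mul(-623345, Pow(Mul(-277, Pow(5823, -1)), -1)) = Mul(-623345, Pow(Mul(-277, Rational(1, 5823)), -1)) = Mul(-623345, Pow(Rational(-277, 5823), -1)) = Mul(-623345, Rational(-5823, 277)) = Rational(3629737935, 277)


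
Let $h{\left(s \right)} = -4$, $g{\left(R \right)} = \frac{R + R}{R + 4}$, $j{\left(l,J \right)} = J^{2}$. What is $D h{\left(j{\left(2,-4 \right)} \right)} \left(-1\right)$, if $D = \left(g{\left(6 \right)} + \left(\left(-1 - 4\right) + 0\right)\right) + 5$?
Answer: $\frac{24}{5} \approx 4.8$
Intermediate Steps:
$g{\left(R \right)} = \frac{2 R}{4 + R}$
$D = \frac{6}{5}$ ($D = \left(2 \cdot 6 \frac{1}{4 + 6} + \left(\left(-1 - 4\right) + 0\right)\right) + 5 = \left(2 \cdot 6 \cdot \frac{1}{10} + \left(-5 + 0\right)\right) + 5 = \left(2 \cdot 6 \cdot \frac{1}{10} - 5\right) + 5 = \left(\frac{6}{5} - 5\right) + 5 = - \frac{19}{5} + 5 = \frac{6}{5} \approx 1.2$)
$D h{\left(j{\left(2,-4 \right)} \right)} \left(-1\right) = \frac{6}{5} \left(-4\right) \left(-1\right) = \left(- \frac{24}{5}\right) \left(-1\right) = \frac{24}{5}$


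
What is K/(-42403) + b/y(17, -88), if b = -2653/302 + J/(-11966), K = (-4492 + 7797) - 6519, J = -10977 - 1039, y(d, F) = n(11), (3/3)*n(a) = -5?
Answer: 625158191269/383082694990 ≈ 1.6319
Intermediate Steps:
n(a) = -5
y(d, F) = -5
J = -12016
K = -3214 (K = 3305 - 6519 = -3214)
b = -14058483/1806866 (b = -2653/302 - 12016/(-11966) = -2653*1/302 - 12016*(-1/11966) = -2653/302 + 6008/5983 = -14058483/1806866 ≈ -7.7806)
K/(-42403) + b/y(17, -88) = -3214/(-42403) - 14058483/1806866/(-5) = -3214*(-1/42403) - 14058483/1806866*(-⅕) = 3214/42403 + 14058483/9034330 = 625158191269/383082694990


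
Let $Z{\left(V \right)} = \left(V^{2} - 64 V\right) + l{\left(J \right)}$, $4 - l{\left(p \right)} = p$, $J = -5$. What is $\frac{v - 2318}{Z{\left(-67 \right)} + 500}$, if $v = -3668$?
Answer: $- \frac{2993}{4643} \approx -0.64463$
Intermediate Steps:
$l{\left(p \right)} = 4 - p$
$Z{\left(V \right)} = 9 + V^{2} - 64 V$ ($Z{\left(V \right)} = \left(V^{2} - 64 V\right) + \left(4 - -5\right) = \left(V^{2} - 64 V\right) + \left(4 + 5\right) = \left(V^{2} - 64 V\right) + 9 = 9 + V^{2} - 64 V$)
$\frac{v - 2318}{Z{\left(-67 \right)} + 500} = \frac{-3668 - 2318}{\left(9 + \left(-67\right)^{2} - -4288\right) + 500} = - \frac{5986}{\left(9 + 4489 + 4288\right) + 500} = - \frac{5986}{8786 + 500} = - \frac{5986}{9286} = \left(-5986\right) \frac{1}{9286} = - \frac{2993}{4643}$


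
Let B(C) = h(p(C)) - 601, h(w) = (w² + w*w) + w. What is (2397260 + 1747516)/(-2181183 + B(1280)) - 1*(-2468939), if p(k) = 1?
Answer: 5386680055583/2181781 ≈ 2.4689e+6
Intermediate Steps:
h(w) = w + 2*w² (h(w) = (w² + w²) + w = 2*w² + w = w + 2*w²)
B(C) = -598 (B(C) = 1*(1 + 2*1) - 601 = 1*(1 + 2) - 601 = 1*3 - 601 = 3 - 601 = -598)
(2397260 + 1747516)/(-2181183 + B(1280)) - 1*(-2468939) = (2397260 + 1747516)/(-2181183 - 598) - 1*(-2468939) = 4144776/(-2181781) + 2468939 = 4144776*(-1/2181781) + 2468939 = -4144776/2181781 + 2468939 = 5386680055583/2181781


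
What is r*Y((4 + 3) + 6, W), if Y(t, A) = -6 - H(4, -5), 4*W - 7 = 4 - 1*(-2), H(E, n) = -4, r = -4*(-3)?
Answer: -24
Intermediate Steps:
r = 12
W = 13/4 (W = 7/4 + (4 - 1*(-2))/4 = 7/4 + (4 + 2)/4 = 7/4 + (¼)*6 = 7/4 + 3/2 = 13/4 ≈ 3.2500)
Y(t, A) = -2 (Y(t, A) = -6 - 1*(-4) = -6 + 4 = -2)
r*Y((4 + 3) + 6, W) = 12*(-2) = -24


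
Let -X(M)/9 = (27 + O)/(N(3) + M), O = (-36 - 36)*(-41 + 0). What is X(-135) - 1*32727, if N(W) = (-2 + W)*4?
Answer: -4260426/131 ≈ -32522.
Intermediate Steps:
O = 2952 (O = -72*(-41) = 2952)
N(W) = -8 + 4*W
X(M) = -26811/(4 + M) (X(M) = -9*(27 + 2952)/((-8 + 4*3) + M) = -26811/((-8 + 12) + M) = -26811/(4 + M))
X(-135) - 1*32727 = -26811/(4 - 135) - 1*32727 = -26811/(-131) - 32727 = -26811*(-1/131) - 32727 = 26811/131 - 32727 = -4260426/131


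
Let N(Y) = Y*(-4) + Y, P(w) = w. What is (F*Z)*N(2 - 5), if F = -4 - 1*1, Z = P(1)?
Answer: -45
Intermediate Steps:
Z = 1
F = -5 (F = -4 - 1 = -5)
N(Y) = -3*Y (N(Y) = -4*Y + Y = -3*Y)
(F*Z)*N(2 - 5) = (-5*1)*(-3*(2 - 5)) = -(-15)*(-3) = -5*9 = -45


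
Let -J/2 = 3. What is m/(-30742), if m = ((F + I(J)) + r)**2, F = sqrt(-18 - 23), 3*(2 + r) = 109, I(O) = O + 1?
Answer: -7375/276678 - 88*I*sqrt(41)/46113 ≈ -0.026656 - 0.012219*I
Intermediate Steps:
J = -6 (J = -2*3 = -6)
I(O) = 1 + O
r = 103/3 (r = -2 + (1/3)*109 = -2 + 109/3 = 103/3 ≈ 34.333)
F = I*sqrt(41) (F = sqrt(-41) = I*sqrt(41) ≈ 6.4031*I)
m = (88/3 + I*sqrt(41))**2 (m = ((I*sqrt(41) + (1 - 6)) + 103/3)**2 = ((I*sqrt(41) - 5) + 103/3)**2 = ((-5 + I*sqrt(41)) + 103/3)**2 = (88/3 + I*sqrt(41))**2 ≈ 819.44 + 375.65*I)
m/(-30742) = (7375/9 + 176*I*sqrt(41)/3)/(-30742) = (7375/9 + 176*I*sqrt(41)/3)*(-1/30742) = -7375/276678 - 88*I*sqrt(41)/46113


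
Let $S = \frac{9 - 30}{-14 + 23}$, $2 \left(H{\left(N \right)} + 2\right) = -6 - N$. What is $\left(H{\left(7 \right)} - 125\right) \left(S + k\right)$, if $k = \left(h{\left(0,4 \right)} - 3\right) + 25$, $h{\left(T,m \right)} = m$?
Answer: $- \frac{6319}{2} \approx -3159.5$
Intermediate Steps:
$H{\left(N \right)} = -5 - \frac{N}{2}$ ($H{\left(N \right)} = -2 + \frac{-6 - N}{2} = -2 - \left(3 + \frac{N}{2}\right) = -5 - \frac{N}{2}$)
$k = 26$ ($k = \left(4 - 3\right) + 25 = 1 + 25 = 26$)
$S = - \frac{7}{3}$ ($S = - \frac{21}{9} = \left(-21\right) \frac{1}{9} = - \frac{7}{3} \approx -2.3333$)
$\left(H{\left(7 \right)} - 125\right) \left(S + k\right) = \left(\left(-5 - \frac{7}{2}\right) - 125\right) \left(- \frac{7}{3} + 26\right) = \left(\left(-5 - \frac{7}{2}\right) - 125\right) \frac{71}{3} = \left(- \frac{17}{2} - 125\right) \frac{71}{3} = \left(- \frac{267}{2}\right) \frac{71}{3} = - \frac{6319}{2}$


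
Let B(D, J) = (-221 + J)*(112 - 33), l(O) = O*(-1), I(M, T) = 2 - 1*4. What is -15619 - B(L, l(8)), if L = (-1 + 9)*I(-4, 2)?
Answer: 2472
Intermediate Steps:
I(M, T) = -2 (I(M, T) = 2 - 4 = -2)
L = -16 (L = (-1 + 9)*(-2) = 8*(-2) = -16)
l(O) = -O
B(D, J) = -17459 + 79*J (B(D, J) = (-221 + J)*79 = -17459 + 79*J)
-15619 - B(L, l(8)) = -15619 - (-17459 + 79*(-1*8)) = -15619 - (-17459 + 79*(-8)) = -15619 - (-17459 - 632) = -15619 - 1*(-18091) = -15619 + 18091 = 2472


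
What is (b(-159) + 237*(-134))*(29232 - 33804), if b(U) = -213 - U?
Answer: 145444464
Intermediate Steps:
(b(-159) + 237*(-134))*(29232 - 33804) = ((-213 - 1*(-159)) + 237*(-134))*(29232 - 33804) = ((-213 + 159) - 31758)*(-4572) = (-54 - 31758)*(-4572) = -31812*(-4572) = 145444464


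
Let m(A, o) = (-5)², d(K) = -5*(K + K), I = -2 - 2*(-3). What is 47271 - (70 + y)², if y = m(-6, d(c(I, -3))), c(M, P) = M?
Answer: 38246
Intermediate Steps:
I = 4 (I = -2 + 6 = 4)
d(K) = -10*K
m(A, o) = 25
y = 25
47271 - (70 + y)² = 47271 - (70 + 25)² = 47271 - 1*95² = 47271 - 1*9025 = 47271 - 9025 = 38246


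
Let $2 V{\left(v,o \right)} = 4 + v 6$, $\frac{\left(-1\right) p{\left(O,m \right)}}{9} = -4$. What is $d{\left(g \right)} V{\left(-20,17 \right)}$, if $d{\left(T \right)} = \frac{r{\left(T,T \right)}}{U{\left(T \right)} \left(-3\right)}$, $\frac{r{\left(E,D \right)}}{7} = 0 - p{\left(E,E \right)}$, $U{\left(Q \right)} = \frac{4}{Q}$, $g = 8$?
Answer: $-9744$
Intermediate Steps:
$p{\left(O,m \right)} = 36$ ($p{\left(O,m \right)} = \left(-9\right) \left(-4\right) = 36$)
$V{\left(v,o \right)} = 2 + 3 v$ ($V{\left(v,o \right)} = \frac{4 + v 6}{2} = \frac{4 + 6 v}{2} = 2 + 3 v$)
$r{\left(E,D \right)} = -252$ ($r{\left(E,D \right)} = 7 \left(0 - 36\right) = 7 \left(-36\right) = -252$)
$d{\left(T \right)} = 21 T$ ($d{\left(T \right)} = - \frac{252}{\frac{4}{T} \left(-3\right)} = - \frac{252}{\left(-12\right) \frac{1}{T}} = - 252 \left(- \frac{T}{12}\right) = 21 T$)
$d{\left(g \right)} V{\left(-20,17 \right)} = 21 \cdot 8 \left(2 + 3 \left(-20\right)\right) = 168 \left(2 - 60\right) = 168 \left(-58\right) = -9744$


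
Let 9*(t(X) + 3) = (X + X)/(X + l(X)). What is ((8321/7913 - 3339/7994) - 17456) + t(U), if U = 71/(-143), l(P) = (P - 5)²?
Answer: -862783771611356447/49419492168402 ≈ -17458.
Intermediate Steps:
l(P) = (-5 + P)²
U = -71/143 (U = 71*(-1/143) = -71/143 ≈ -0.49650)
t(X) = -3 + 2*X/(9*(X + (-5 + X)²)) (t(X) = -3 + ((X + X)/(X + (-5 + X)²))/9 = -3 + ((2*X)/(X + (-5 + X)²))/9 = -3 + (2*X/(X + (-5 + X)²))/9 = -3 + 2*X/(9*(X + (-5 + X)²)))
((8321/7913 - 3339/7994) - 17456) + t(U) = ((8321/7913 - 3339/7994) - 17456) + (-675 - 27*(-71/143)² + 245*(-71/143))/(9*(25 + (-71/143)² - 9*(-71/143))) = ((8321*(1/7913) - 3339*1/7994) - 17456) + (-675 - 27*5041/20449 - 17395/143)/(9*(25 + 5041/20449 + 639/143)) = ((8321/7913 - 477/1142) - 17456) + (-675 - 136107/20449 - 17395/143)/(9*(607643/20449)) = (5728081/9036646 - 17456) + (⅑)*(20449/607643)*(-16426667/20449) = -157737964495/9036646 - 16426667/5468787 = -862783771611356447/49419492168402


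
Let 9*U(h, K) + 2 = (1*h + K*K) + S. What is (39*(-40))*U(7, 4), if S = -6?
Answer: -2600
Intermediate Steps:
U(h, K) = -8/9 + h/9 + K**2/9 (U(h, K) = -2/9 + ((1*h + K*K) - 6)/9 = -2/9 + ((h + K**2) - 6)/9 = -2/9 + (-6 + h + K**2)/9 = -2/9 + (-2/3 + h/9 + K**2/9) = -8/9 + h/9 + K**2/9)
(39*(-40))*U(7, 4) = (39*(-40))*(-8/9 + (1/9)*7 + (1/9)*4**2) = -1560*(-8/9 + 7/9 + (1/9)*16) = -1560*(-8/9 + 7/9 + 16/9) = -1560*5/3 = -2600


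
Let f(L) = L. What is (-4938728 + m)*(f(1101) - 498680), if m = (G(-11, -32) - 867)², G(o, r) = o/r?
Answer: 2133687508958957/1024 ≈ 2.0837e+12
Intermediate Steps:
m = 769119289/1024 (m = (-11/(-32) - 867)² = (-11*(-1/32) - 867)² = (11/32 - 867)² = (-27733/32)² = 769119289/1024 ≈ 7.5109e+5)
(-4938728 + m)*(f(1101) - 498680) = (-4938728 + 769119289/1024)*(1101 - 498680) = -4288138183/1024*(-497579) = 2133687508958957/1024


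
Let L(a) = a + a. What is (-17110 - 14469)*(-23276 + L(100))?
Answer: 728717004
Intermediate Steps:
L(a) = 2*a
(-17110 - 14469)*(-23276 + L(100)) = (-17110 - 14469)*(-23276 + 2*100) = -31579*(-23276 + 200) = -31579*(-23076) = 728717004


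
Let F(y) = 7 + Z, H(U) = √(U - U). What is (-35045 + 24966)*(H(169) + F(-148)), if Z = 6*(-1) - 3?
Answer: 20158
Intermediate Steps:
H(U) = 0 (H(U) = √0 = 0)
Z = -9 (Z = -6 - 3 = -9)
F(y) = -2 (F(y) = 7 - 9 = -2)
(-35045 + 24966)*(H(169) + F(-148)) = (-35045 + 24966)*(0 - 2) = -10079*(-2) = 20158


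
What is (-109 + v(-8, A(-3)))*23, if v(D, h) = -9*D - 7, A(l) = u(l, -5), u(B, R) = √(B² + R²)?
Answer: -1012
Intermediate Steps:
A(l) = √(25 + l²) (A(l) = √(l² + (-5)²) = √(l² + 25) = √(25 + l²))
v(D, h) = -7 - 9*D
(-109 + v(-8, A(-3)))*23 = (-109 + (-7 - 9*(-8)))*23 = (-109 + (-7 + 72))*23 = (-109 + 65)*23 = -44*23 = -1012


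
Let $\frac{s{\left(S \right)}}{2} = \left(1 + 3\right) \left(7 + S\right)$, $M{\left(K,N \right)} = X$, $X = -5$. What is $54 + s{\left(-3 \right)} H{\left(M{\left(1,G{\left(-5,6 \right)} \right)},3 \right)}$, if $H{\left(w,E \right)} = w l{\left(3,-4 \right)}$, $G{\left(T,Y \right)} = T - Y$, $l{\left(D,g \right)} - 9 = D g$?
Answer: $534$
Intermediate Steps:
$l{\left(D,g \right)} = 9 + D g$
$M{\left(K,N \right)} = -5$
$H{\left(w,E \right)} = - 3 w$ ($H{\left(w,E \right)} = w \left(9 + 3 \left(-4\right)\right) = w \left(9 - 12\right) = w \left(-3\right) = - 3 w$)
$s{\left(S \right)} = 56 + 8 S$ ($s{\left(S \right)} = 2 \left(1 + 3\right) \left(7 + S\right) = 2 \cdot 4 \left(7 + S\right) = 2 \left(28 + 4 S\right) = 56 + 8 S$)
$54 + s{\left(-3 \right)} H{\left(M{\left(1,G{\left(-5,6 \right)} \right)},3 \right)} = 54 + \left(56 + 8 \left(-3\right)\right) \left(\left(-3\right) \left(-5\right)\right) = 54 + \left(56 - 24\right) 15 = 54 + 32 \cdot 15 = 54 + 480 = 534$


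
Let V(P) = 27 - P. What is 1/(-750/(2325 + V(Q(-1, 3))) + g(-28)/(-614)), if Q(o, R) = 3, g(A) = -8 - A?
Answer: -240381/84580 ≈ -2.8421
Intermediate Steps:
1/(-750/(2325 + V(Q(-1, 3))) + g(-28)/(-614)) = 1/(-750/(2325 + (27 - 1*3)) + (-8 - 1*(-28))/(-614)) = 1/(-750/(2325 + (27 - 3)) + (-8 + 28)*(-1/614)) = 1/(-750/(2325 + 24) + 20*(-1/614)) = 1/(-750/2349 - 10/307) = 1/(-750*1/2349 - 10/307) = 1/(-250/783 - 10/307) = 1/(-84580/240381) = -240381/84580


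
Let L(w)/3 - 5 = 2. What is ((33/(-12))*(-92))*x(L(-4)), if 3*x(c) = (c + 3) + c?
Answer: 3795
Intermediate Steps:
L(w) = 21 (L(w) = 15 + 3*2 = 15 + 6 = 21)
x(c) = 1 + 2*c/3 (x(c) = ((c + 3) + c)/3 = ((3 + c) + c)/3 = (3 + 2*c)/3 = 1 + 2*c/3)
((33/(-12))*(-92))*x(L(-4)) = ((33/(-12))*(-92))*(1 + (⅔)*21) = ((33*(-1/12))*(-92))*(1 + 14) = -11/4*(-92)*15 = 253*15 = 3795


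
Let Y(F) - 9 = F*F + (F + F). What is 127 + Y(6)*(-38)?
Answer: -2039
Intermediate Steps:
Y(F) = 9 + F**2 + 2*F (Y(F) = 9 + (F*F + (F + F)) = 9 + (F**2 + 2*F) = 9 + F**2 + 2*F)
127 + Y(6)*(-38) = 127 + (9 + 6**2 + 2*6)*(-38) = 127 + (9 + 36 + 12)*(-38) = 127 + 57*(-38) = 127 - 2166 = -2039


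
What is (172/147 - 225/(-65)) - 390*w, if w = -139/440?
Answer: 10748975/84084 ≈ 127.84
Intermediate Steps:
w = -139/440 (w = -139*1/440 = -139/440 ≈ -0.31591)
(172/147 - 225/(-65)) - 390*w = (172/147 - 225/(-65)) - 390*(-139/440) = (172*(1/147) - 225*(-1/65)) + 5421/44 = (172/147 + 45/13) + 5421/44 = 8851/1911 + 5421/44 = 10748975/84084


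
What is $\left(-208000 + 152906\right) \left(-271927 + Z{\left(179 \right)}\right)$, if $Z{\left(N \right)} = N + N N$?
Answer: $13206417458$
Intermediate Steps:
$Z{\left(N \right)} = N + N^{2}$
$\left(-208000 + 152906\right) \left(-271927 + Z{\left(179 \right)}\right) = \left(-208000 + 152906\right) \left(-271927 + 179 \left(1 + 179\right)\right) = - 55094 \left(-271927 + 179 \cdot 180\right) = - 55094 \left(-271927 + 32220\right) = \left(-55094\right) \left(-239707\right) = 13206417458$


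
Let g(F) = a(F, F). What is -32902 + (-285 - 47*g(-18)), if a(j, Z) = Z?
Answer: -32341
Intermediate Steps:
g(F) = F
-32902 + (-285 - 47*g(-18)) = -32902 + (-285 - 47*(-18)) = -32902 + (-285 + 846) = -32902 + 561 = -32341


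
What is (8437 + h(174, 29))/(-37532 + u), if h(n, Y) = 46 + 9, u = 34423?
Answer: -8492/3109 ≈ -2.7314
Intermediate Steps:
h(n, Y) = 55
(8437 + h(174, 29))/(-37532 + u) = (8437 + 55)/(-37532 + 34423) = 8492/(-3109) = 8492*(-1/3109) = -8492/3109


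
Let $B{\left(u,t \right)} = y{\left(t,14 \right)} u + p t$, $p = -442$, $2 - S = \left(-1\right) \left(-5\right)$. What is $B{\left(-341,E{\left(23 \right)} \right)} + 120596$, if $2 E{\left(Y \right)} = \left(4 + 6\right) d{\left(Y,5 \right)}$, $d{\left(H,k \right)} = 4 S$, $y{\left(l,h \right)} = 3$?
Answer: $146093$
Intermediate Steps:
$S = -3$ ($S = 2 - \left(-1\right) \left(-5\right) = 2 - 5 = -3$)
$d{\left(H,k \right)} = -12$ ($d{\left(H,k \right)} = 4 \left(-3\right) = -12$)
$E{\left(Y \right)} = -60$ ($E{\left(Y \right)} = \frac{\left(4 + 6\right) \left(-12\right)}{2} = \frac{10 \left(-12\right)}{2} = \frac{1}{2} \left(-120\right) = -60$)
$B{\left(u,t \right)} = - 442 t + 3 u$ ($B{\left(u,t \right)} = 3 u - 442 t = - 442 t + 3 u$)
$B{\left(-341,E{\left(23 \right)} \right)} + 120596 = \left(\left(-442\right) \left(-60\right) + 3 \left(-341\right)\right) + 120596 = \left(26520 - 1023\right) + 120596 = 25497 + 120596 = 146093$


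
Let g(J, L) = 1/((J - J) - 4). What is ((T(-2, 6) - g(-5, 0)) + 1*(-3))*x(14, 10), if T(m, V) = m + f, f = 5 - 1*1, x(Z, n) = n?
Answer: -15/2 ≈ -7.5000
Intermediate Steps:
f = 4 (f = 5 - 1 = 4)
T(m, V) = 4 + m (T(m, V) = m + 4 = 4 + m)
g(J, L) = -¼ (g(J, L) = 1/(0 - 4) = 1/(-4) = -¼)
((T(-2, 6) - g(-5, 0)) + 1*(-3))*x(14, 10) = (((4 - 2) - 1*(-¼)) + 1*(-3))*10 = ((2 + ¼) - 3)*10 = (9/4 - 3)*10 = -¾*10 = -15/2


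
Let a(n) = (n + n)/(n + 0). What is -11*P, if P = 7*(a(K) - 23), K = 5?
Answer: 1617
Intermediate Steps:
a(n) = 2 (a(n) = (2*n)/n = 2)
P = -147 (P = 7*(2 - 23) = 7*(-21) = -147)
-11*P = -11*(-147) = 1617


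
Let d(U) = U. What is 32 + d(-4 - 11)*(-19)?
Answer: 317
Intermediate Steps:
32 + d(-4 - 11)*(-19) = 32 + (-4 - 11)*(-19) = 32 - 15*(-19) = 32 + 285 = 317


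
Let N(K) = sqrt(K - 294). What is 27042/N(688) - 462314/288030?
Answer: -231157/144015 + 13521*sqrt(394)/197 ≈ 1360.8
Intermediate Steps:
N(K) = sqrt(-294 + K)
27042/N(688) - 462314/288030 = 27042/(sqrt(-294 + 688)) - 462314/288030 = 27042/(sqrt(394)) - 462314*1/288030 = 27042*(sqrt(394)/394) - 231157/144015 = 13521*sqrt(394)/197 - 231157/144015 = -231157/144015 + 13521*sqrt(394)/197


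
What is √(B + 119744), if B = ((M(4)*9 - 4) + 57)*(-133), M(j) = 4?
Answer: √107907 ≈ 328.49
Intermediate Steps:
B = -11837 (B = ((4*9 - 4) + 57)*(-133) = ((36 - 4) + 57)*(-133) = (32 + 57)*(-133) = 89*(-133) = -11837)
√(B + 119744) = √(-11837 + 119744) = √107907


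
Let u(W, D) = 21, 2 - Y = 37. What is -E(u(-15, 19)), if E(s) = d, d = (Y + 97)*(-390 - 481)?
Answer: 54002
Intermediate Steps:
Y = -35 (Y = 2 - 1*37 = 2 - 37 = -35)
d = -54002 (d = (-35 + 97)*(-390 - 481) = 62*(-871) = -54002)
E(s) = -54002
-E(u(-15, 19)) = -1*(-54002) = 54002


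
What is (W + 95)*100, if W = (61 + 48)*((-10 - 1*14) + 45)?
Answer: 238400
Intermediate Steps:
W = 2289 (W = 109*((-10 - 14) + 45) = 109*(-24 + 45) = 109*21 = 2289)
(W + 95)*100 = (2289 + 95)*100 = 2384*100 = 238400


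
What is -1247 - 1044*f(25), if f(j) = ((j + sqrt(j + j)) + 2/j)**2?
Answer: -443831051/625 - 1309176*sqrt(2)/5 ≈ -1.0804e+6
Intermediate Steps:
f(j) = (j + 2/j + sqrt(2)*sqrt(j))**2 (f(j) = ((j + sqrt(2*j)) + 2/j)**2 = ((j + sqrt(2)*sqrt(j)) + 2/j)**2 = (j + 2/j + sqrt(2)*sqrt(j))**2)
-1247 - 1044*f(25) = -1247 - 1044*(2 + 25**2 + sqrt(2)*25**(3/2))**2/25**2 = -1247 - 1044*(2 + 625 + sqrt(2)*125)**2/625 = -1247 - 1044*(2 + 625 + 125*sqrt(2))**2/625 = -1247 - 1044*(627 + 125*sqrt(2))**2/625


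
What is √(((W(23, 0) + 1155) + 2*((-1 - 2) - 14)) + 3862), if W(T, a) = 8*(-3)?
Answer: 3*√551 ≈ 70.420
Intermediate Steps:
W(T, a) = -24
√(((W(23, 0) + 1155) + 2*((-1 - 2) - 14)) + 3862) = √(((-24 + 1155) + 2*((-1 - 2) - 14)) + 3862) = √((1131 + 2*(-3 - 14)) + 3862) = √((1131 + 2*(-17)) + 3862) = √((1131 - 34) + 3862) = √(1097 + 3862) = √4959 = 3*√551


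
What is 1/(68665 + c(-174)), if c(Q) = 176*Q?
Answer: 1/38041 ≈ 2.6287e-5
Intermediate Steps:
1/(68665 + c(-174)) = 1/(68665 + 176*(-174)) = 1/(68665 - 30624) = 1/38041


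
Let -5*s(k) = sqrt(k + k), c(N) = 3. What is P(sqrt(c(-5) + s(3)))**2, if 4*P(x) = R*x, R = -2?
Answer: 3/4 - sqrt(6)/20 ≈ 0.62753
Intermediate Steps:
s(k) = -sqrt(2)*sqrt(k)/5 (s(k) = -sqrt(k + k)/5 = -sqrt(2)*sqrt(k)/5)
P(x) = -x/2 (P(x) = (-2*x)/4 = -x/2)
P(sqrt(c(-5) + s(3)))**2 = (-sqrt(3 - sqrt(2)*sqrt(3)/5)/2)**2 = (-sqrt(3 - sqrt(6)/5)/2)**2 = 3/4 - sqrt(6)/20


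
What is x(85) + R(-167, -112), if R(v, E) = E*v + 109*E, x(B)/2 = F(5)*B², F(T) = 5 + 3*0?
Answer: 78746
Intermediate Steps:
F(T) = 5 (F(T) = 5 + 0 = 5)
x(B) = 10*B² (x(B) = 2*(5*B²) = 10*B²)
R(v, E) = 109*E + E*v
x(85) + R(-167, -112) = 10*85² - 112*(109 - 167) = 10*7225 - 112*(-58) = 72250 + 6496 = 78746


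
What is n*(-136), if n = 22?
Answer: -2992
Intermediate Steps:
n*(-136) = 22*(-136) = -2992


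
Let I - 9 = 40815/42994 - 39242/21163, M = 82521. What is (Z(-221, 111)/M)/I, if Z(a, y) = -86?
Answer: -78249853892/607811354582895 ≈ -0.00012874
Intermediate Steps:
I = 7365535495/909882022 (I = 9 + (40815/42994 - 39242/21163) = 9 - 823402703/909882022 = 7365535495/909882022 ≈ 8.0950)
(Z(-221, 111)/M)/I = (-86/82521)/(7365535495/909882022) = -86*1/82521*(909882022/7365535495) = -86/82521*909882022/7365535495 = -78249853892/607811354582895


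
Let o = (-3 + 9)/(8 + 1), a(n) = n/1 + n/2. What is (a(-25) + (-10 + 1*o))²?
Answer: 78961/36 ≈ 2193.4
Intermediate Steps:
a(n) = 3*n/2 (a(n) = n*1 + n*(½) = n + n/2 = 3*n/2)
o = ⅔ (o = 6/9 = 6*(⅑) = ⅔ ≈ 0.66667)
(a(-25) + (-10 + 1*o))² = ((3/2)*(-25) + (-10 + 1*(⅔)))² = (-75/2 + (-10 + ⅔))² = (-75/2 - 28/3)² = (-281/6)² = 78961/36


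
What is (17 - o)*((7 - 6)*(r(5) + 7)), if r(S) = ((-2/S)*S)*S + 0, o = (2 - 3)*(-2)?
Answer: -45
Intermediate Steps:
o = 2 (o = -1*(-2) = 2)
r(S) = -2*S (r(S) = -2*S + 0 = -2*S)
(17 - o)*((7 - 6)*(r(5) + 7)) = (17 - 1*2)*((7 - 6)*(-2*5 + 7)) = (17 - 2)*(1*(-10 + 7)) = 15*(1*(-3)) = 15*(-3) = -45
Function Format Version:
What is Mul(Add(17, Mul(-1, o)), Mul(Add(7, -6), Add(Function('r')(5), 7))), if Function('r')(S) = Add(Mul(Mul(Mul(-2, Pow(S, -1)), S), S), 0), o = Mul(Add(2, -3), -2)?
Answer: -45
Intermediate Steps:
o = 2 (o = Mul(-1, -2) = 2)
Function('r')(S) = Mul(-2, S) (Function('r')(S) = Add(Mul(-2, S), 0) = Mul(-2, S))
Mul(Add(17, Mul(-1, o)), Mul(Add(7, -6), Add(Function('r')(5), 7))) = Mul(Add(17, Mul(-1, 2)), Mul(Add(7, -6), Add(Mul(-2, 5), 7))) = Mul(Add(17, -2), Mul(1, Add(-10, 7))) = Mul(15, Mul(1, -3)) = Mul(15, -3) = -45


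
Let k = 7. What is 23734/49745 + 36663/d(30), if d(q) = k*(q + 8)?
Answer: 1830114179/13232170 ≈ 138.31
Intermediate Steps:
d(q) = 56 + 7*q (d(q) = 7*(q + 8) = 7*(8 + q) = 56 + 7*q)
23734/49745 + 36663/d(30) = 23734/49745 + 36663/(56 + 7*30) = 23734*(1/49745) + 36663/(56 + 210) = 23734/49745 + 36663/266 = 1830114179/13232170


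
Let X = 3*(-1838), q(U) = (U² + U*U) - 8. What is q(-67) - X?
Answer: 14484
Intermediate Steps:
q(U) = -8 + 2*U² (q(U) = (U² + U²) - 8 = 2*U² - 8 = -8 + 2*U²)
X = -5514
q(-67) - X = (-8 + 2*(-67)²) - 1*(-5514) = (-8 + 2*4489) + 5514 = (-8 + 8978) + 5514 = 8970 + 5514 = 14484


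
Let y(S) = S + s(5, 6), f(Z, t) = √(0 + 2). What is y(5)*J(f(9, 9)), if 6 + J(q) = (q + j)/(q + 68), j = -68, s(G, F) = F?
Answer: -177969/2311 + 748*√2/2311 ≈ -76.552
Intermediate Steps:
f(Z, t) = √2
J(q) = -6 + (-68 + q)/(68 + q) (J(q) = -6 + (q - 68)/(q + 68) = -6 + (-68 + q)/(68 + q))
y(S) = 6 + S (y(S) = S + 6 = 6 + S)
y(5)*J(f(9, 9)) = (6 + 5)*((-476 - 5*√2)/(68 + √2)) = 11*((-476 - 5*√2)/(68 + √2)) = 11*(-476 - 5*√2)/(68 + √2)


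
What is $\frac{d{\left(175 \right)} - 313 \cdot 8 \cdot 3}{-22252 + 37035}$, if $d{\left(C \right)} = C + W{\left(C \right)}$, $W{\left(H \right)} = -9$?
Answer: $- \frac{7346}{14783} \approx -0.49692$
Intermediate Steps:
$d{\left(C \right)} = -9 + C$ ($d{\left(C \right)} = C - 9 = -9 + C$)
$\frac{d{\left(175 \right)} - 313 \cdot 8 \cdot 3}{-22252 + 37035} = \frac{\left(-9 + 175\right) - 313 \cdot 8 \cdot 3}{-22252 + 37035} = \frac{166 - 7512}{14783} = \left(166 - 7512\right) \frac{1}{14783} = \left(-7346\right) \frac{1}{14783} = - \frac{7346}{14783}$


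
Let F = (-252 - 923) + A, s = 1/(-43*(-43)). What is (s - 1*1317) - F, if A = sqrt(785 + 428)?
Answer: -262557/1849 - sqrt(1213) ≈ -176.83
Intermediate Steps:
A = sqrt(1213) ≈ 34.828
s = 1/1849 ≈ 0.00054083
F = -1175 + sqrt(1213) (F = (-252 - 923) + sqrt(1213) = -1175 + sqrt(1213) ≈ -1140.2)
(s - 1*1317) - F = (1/1849 - 1*1317) - (-1175 + sqrt(1213)) = (1/1849 - 1317) + (1175 - sqrt(1213)) = -2435132/1849 + (1175 - sqrt(1213)) = -262557/1849 - sqrt(1213)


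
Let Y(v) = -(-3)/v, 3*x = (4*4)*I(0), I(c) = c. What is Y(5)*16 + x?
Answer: 48/5 ≈ 9.6000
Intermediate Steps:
x = 0 (x = ((4*4)*0)/3 = (16*0)/3 = (⅓)*0 = 0)
Y(v) = 3/v
Y(5)*16 + x = (3/5)*16 + 0 = (3*(⅕))*16 + 0 = (⅗)*16 + 0 = 48/5 + 0 = 48/5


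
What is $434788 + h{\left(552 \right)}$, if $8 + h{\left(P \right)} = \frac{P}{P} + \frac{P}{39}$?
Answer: $\frac{5652337}{13} \approx 4.348 \cdot 10^{5}$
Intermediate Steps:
$h{\left(P \right)} = -7 + \frac{P}{39}$ ($h{\left(P \right)} = -8 + \left(\frac{P}{P} + \frac{P}{39}\right) = -8 + \left(1 + P \frac{1}{39}\right) = -8 + \left(1 + \frac{P}{39}\right) = -7 + \frac{P}{39}$)
$434788 + h{\left(552 \right)} = 434788 + \left(-7 + \frac{1}{39} \cdot 552\right) = 434788 + \left(-7 + \frac{184}{13}\right) = 434788 + \frac{93}{13} = \frac{5652337}{13}$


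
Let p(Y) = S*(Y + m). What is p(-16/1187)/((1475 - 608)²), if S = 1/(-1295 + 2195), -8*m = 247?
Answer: -293317/6424234869600 ≈ -4.5658e-8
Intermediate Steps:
m = -247/8 (m = -⅛*247 = -247/8 ≈ -30.875)
S = 1/900 ≈ 0.0011111
p(Y) = -247/7200 + Y/900 (p(Y) = (Y - 247/8)/900 = (-247/8 + Y)/900 = -247/7200 + Y/900)
p(-16/1187)/((1475 - 608)²) = (-247/7200 + (-16/1187)/900)/((1475 - 608)²) = (-247/7200 + (-16*1/1187)/900)/(867²) = (-247/7200 + (1/900)*(-16/1187))/751689 = (-247/7200 - 4/267075)*(1/751689) = -293317/8546400*1/751689 = -293317/6424234869600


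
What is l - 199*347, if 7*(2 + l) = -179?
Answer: -483564/7 ≈ -69081.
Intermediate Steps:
l = -193/7 (l = -2 + (⅐)*(-179) = -2 - 179/7 = -193/7 ≈ -27.571)
l - 199*347 = -193/7 - 199*347 = -193/7 - 69053 = -483564/7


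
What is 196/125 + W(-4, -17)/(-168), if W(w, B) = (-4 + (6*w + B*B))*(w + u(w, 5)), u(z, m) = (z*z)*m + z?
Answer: -96503/875 ≈ -110.29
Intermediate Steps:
u(z, m) = z + m*z**2 (u(z, m) = z**2*m + z = m*z**2 + z = z + m*z**2)
W(w, B) = (w + w*(1 + 5*w))*(-4 + B**2 + 6*w) (W(w, B) = (-4 + (6*w + B*B))*(w + w*(1 + 5*w)) = (-4 + (6*w + B**2))*(w + w*(1 + 5*w)) = (-4 + (B**2 + 6*w))*(w + w*(1 + 5*w)) = (-4 + B**2 + 6*w)*(w + w*(1 + 5*w)) = (w + w*(1 + 5*w))*(-4 + B**2 + 6*w))
196/125 + W(-4, -17)/(-168) = 196/125 - 4*(-8 - 8*(-4) + 2*(-17)**2 + 30*(-4)**2 + 5*(-4)*(-17)**2)/(-168) = 196*(1/125) - 4*(-8 + 32 + 2*289 + 30*16 + 5*(-4)*289)*(-1/168) = 196/125 - 4*(-8 + 32 + 578 + 480 - 5780)*(-1/168) = 196/125 - 4*(-4698)*(-1/168) = 196/125 + 18792*(-1/168) = 196/125 - 783/7 = -96503/875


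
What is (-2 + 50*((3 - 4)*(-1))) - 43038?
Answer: -42990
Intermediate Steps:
(-2 + 50*((3 - 4)*(-1))) - 43038 = (-2 + 50*(-1*(-1))) - 43038 = (-2 + 50*1) - 43038 = (-2 + 50) - 43038 = 48 - 43038 = -42990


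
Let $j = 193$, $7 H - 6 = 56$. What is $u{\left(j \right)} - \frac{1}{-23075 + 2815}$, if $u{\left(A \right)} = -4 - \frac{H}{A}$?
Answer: $- \frac{110739809}{27371260} \approx -4.0458$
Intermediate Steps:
$H = \frac{62}{7}$ ($H = \frac{6}{7} + \frac{1}{7} \cdot 56 = \frac{6}{7} + 8 = \frac{62}{7} \approx 8.8571$)
$u{\left(A \right)} = -4 - \frac{62}{7 A}$
$u{\left(j \right)} - \frac{1}{-23075 + 2815} = \left(-4 - \frac{62}{7 \cdot 193}\right) - \frac{1}{-23075 + 2815} = \left(-4 - \frac{62}{1351}\right) - \frac{1}{-20260} = \left(-4 - \frac{62}{1351}\right) - - \frac{1}{20260} = - \frac{5466}{1351} + \frac{1}{20260} = - \frac{110739809}{27371260}$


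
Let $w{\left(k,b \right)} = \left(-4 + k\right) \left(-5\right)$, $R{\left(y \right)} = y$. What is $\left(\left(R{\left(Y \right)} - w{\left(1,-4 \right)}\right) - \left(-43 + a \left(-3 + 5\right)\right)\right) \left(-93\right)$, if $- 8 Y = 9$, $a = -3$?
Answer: $- \frac{24459}{8} \approx -3057.4$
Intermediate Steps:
$Y = - \frac{9}{8}$ ($Y = \left(- \frac{1}{8}\right) 9 = - \frac{9}{8} \approx -1.125$)
$w{\left(k,b \right)} = 20 - 5 k$
$\left(\left(R{\left(Y \right)} - w{\left(1,-4 \right)}\right) - \left(-43 + a \left(-3 + 5\right)\right)\right) \left(-93\right) = \left(\left(- \frac{9}{8} - \left(20 - 5\right)\right) + \left(43 - - 3 \left(-3 + 5\right)\right)\right) \left(-93\right) = \left(\left(- \frac{9}{8} - \left(20 - 5\right)\right) + \left(43 - \left(-3\right) 2\right)\right) \left(-93\right) = \left(\left(- \frac{9}{8} - 15\right) + \left(43 - -6\right)\right) \left(-93\right) = \left(\left(- \frac{9}{8} - 15\right) + \left(43 + 6\right)\right) \left(-93\right) = \left(- \frac{129}{8} + 49\right) \left(-93\right) = \frac{263}{8} \left(-93\right) = - \frac{24459}{8}$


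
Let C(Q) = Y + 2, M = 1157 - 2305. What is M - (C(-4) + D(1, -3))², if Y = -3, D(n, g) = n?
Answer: -1148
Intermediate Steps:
M = -1148
C(Q) = -1 (C(Q) = -3 + 2 = -1)
M - (C(-4) + D(1, -3))² = -1148 - (-1 + 1)² = -1148 - 1*0² = -1148 - 1*0 = -1148 + 0 = -1148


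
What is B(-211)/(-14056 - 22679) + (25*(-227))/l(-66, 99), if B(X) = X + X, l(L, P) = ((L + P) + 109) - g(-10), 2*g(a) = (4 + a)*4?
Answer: -208406137/5657190 ≈ -36.839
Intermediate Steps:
g(a) = 8 + 2*a (g(a) = ((4 + a)*4)/2 = (16 + 4*a)/2 = 8 + 2*a)
l(L, P) = 121 + L + P (l(L, P) = ((L + P) + 109) - (8 + 2*(-10)) = (109 + L + P) - (8 - 20) = (109 + L + P) - 1*(-12) = (109 + L + P) + 12 = 121 + L + P)
B(X) = 2*X
B(-211)/(-14056 - 22679) + (25*(-227))/l(-66, 99) = (2*(-211))/(-14056 - 22679) + (25*(-227))/(121 - 66 + 99) = -422/(-36735) - 5675/154 = -422*(-1/36735) - 5675*1/154 = 422/36735 - 5675/154 = -208406137/5657190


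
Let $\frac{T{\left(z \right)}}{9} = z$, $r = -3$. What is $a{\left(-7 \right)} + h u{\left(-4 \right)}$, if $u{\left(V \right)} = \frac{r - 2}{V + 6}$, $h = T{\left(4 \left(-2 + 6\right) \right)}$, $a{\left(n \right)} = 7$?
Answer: $-353$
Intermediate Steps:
$T{\left(z \right)} = 9 z$
$h = 144$ ($h = 9 \cdot 4 \left(-2 + 6\right) = 9 \cdot 4 \cdot 4 = 9 \cdot 16 = 144$)
$u{\left(V \right)} = - \frac{5}{6 + V}$ ($u{\left(V \right)} = \frac{-3 - 2}{V + 6} = - \frac{5}{6 + V}$)
$a{\left(-7 \right)} + h u{\left(-4 \right)} = 7 + 144 \left(- \frac{5}{6 - 4}\right) = 7 + 144 \left(- \frac{5}{2}\right) = 7 - 360 = -353$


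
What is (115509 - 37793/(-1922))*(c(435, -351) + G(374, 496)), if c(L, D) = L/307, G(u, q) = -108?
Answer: -7265570143611/590054 ≈ -1.2313e+7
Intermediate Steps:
c(L, D) = L/307 (c(L, D) = L*(1/307) = L/307)
(115509 - 37793/(-1922))*(c(435, -351) + G(374, 496)) = (115509 - 37793/(-1922))*((1/307)*435 - 108) = (115509 - 37793*(-1/1922))*(435/307 - 108) = (115509 + 37793/1922)*(-32721/307) = (222046091/1922)*(-32721/307) = -7265570143611/590054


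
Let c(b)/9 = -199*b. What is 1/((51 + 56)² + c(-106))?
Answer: 1/201295 ≈ 4.9678e-6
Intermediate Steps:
c(b) = -1791*b (c(b) = 9*(-199*b) = -1791*b)
1/((51 + 56)² + c(-106)) = 1/((51 + 56)² - 1791*(-106)) = 1/(107² + 189846) = 1/(11449 + 189846) = 1/201295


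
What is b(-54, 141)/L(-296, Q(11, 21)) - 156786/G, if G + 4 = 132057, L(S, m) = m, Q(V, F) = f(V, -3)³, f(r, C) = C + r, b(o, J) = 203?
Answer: -53467673/67611136 ≈ -0.79081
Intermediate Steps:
Q(V, F) = (-3 + V)³
G = 132053 (G = -4 + 132057 = 132053)
b(-54, 141)/L(-296, Q(11, 21)) - 156786/G = 203/((-3 + 11)³) - 156786/132053 = 203/(8³) - 156786*1/132053 = 203/512 - 156786/132053 = -53467673/67611136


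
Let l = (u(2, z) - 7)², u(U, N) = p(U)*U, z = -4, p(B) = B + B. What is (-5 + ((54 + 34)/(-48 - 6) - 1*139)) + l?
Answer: -3905/27 ≈ -144.63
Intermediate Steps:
p(B) = 2*B
u(U, N) = 2*U² (u(U, N) = (2*U)*U = 2*U²)
l = 1 (l = (2*2² - 7)² = (2*4 - 7)² = (8 - 7)² = 1² = 1)
(-5 + ((54 + 34)/(-48 - 6) - 1*139)) + l = (-5 + ((54 + 34)/(-48 - 6) - 1*139)) + 1 = (-5 + (88/(-54) - 139)) + 1 = (-5 + (88*(-1/54) - 139)) + 1 = (-5 + (-44/27 - 139)) + 1 = (-5 - 3797/27) + 1 = -3932/27 + 1 = -3905/27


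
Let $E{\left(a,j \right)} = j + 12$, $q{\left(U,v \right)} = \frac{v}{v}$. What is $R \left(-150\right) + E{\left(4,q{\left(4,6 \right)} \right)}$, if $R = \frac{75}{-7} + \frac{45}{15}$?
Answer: $\frac{8191}{7} \approx 1170.1$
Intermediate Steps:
$q{\left(U,v \right)} = 1$
$R = - \frac{54}{7}$ ($R = 75 \left(- \frac{1}{7}\right) + 45 \cdot \frac{1}{15} = - \frac{75}{7} + 3 = - \frac{54}{7} \approx -7.7143$)
$E{\left(a,j \right)} = 12 + j$
$R \left(-150\right) + E{\left(4,q{\left(4,6 \right)} \right)} = \left(- \frac{54}{7}\right) \left(-150\right) + \left(12 + 1\right) = \frac{8100}{7} + 13 = \frac{8191}{7}$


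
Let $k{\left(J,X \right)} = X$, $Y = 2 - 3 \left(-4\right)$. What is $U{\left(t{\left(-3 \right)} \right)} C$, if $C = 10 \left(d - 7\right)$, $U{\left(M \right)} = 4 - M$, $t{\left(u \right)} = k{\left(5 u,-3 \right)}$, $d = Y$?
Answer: $490$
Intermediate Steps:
$Y = 14$ ($Y = 2 - -12 = 2 + 12 = 14$)
$d = 14$
$t{\left(u \right)} = -3$
$C = 70$ ($C = 10 \left(14 - 7\right) = 10 \cdot 7 = 70$)
$U{\left(t{\left(-3 \right)} \right)} C = \left(4 - -3\right) 70 = \left(4 + 3\right) 70 = 7 \cdot 70 = 490$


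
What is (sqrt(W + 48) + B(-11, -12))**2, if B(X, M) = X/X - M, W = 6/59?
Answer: (767 + sqrt(167442))**2/3481 ≈ 397.43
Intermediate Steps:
W = 6/59 (W = 6*(1/59) = 6/59 ≈ 0.10169)
B(X, M) = 1 - M
(sqrt(W + 48) + B(-11, -12))**2 = (sqrt(6/59 + 48) + (1 - 1*(-12)))**2 = (sqrt(2838/59) + (1 + 12))**2 = (sqrt(167442)/59 + 13)**2 = (13 + sqrt(167442)/59)**2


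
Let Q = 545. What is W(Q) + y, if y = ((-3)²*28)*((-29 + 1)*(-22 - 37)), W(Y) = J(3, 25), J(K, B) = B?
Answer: 416329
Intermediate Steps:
W(Y) = 25
y = 416304 (y = (9*28)*(-28*(-59)) = 252*1652 = 416304)
W(Q) + y = 25 + 416304 = 416329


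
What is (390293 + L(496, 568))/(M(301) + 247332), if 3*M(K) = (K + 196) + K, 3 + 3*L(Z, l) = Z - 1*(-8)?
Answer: 195230/123799 ≈ 1.5770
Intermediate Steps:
L(Z, l) = 5/3 + Z/3 (L(Z, l) = -1 + (Z - 1*(-8))/3 = -1 + (Z + 8)/3 = -1 + (8 + Z)/3 = -1 + (8/3 + Z/3) = 5/3 + Z/3)
M(K) = 196/3 + 2*K/3 (M(K) = ((K + 196) + K)/3 = ((196 + K) + K)/3 = (196 + 2*K)/3 = 196/3 + 2*K/3)
(390293 + L(496, 568))/(M(301) + 247332) = (390293 + (5/3 + (⅓)*496))/((196/3 + (⅔)*301) + 247332) = (390293 + (5/3 + 496/3))/((196/3 + 602/3) + 247332) = (390293 + 167)/(266 + 247332) = 390460/247598 = 390460*(1/247598) = 195230/123799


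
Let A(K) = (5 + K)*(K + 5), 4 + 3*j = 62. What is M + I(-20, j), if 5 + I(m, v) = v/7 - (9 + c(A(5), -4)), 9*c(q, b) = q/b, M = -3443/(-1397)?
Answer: -47972/8001 ≈ -5.9958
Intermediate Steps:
j = 58/3 (j = -4/3 + (⅓)*62 = -4/3 + 62/3 = 58/3 ≈ 19.333)
A(K) = (5 + K)² (A(K) = (5 + K)*(5 + K) = (5 + K)²)
M = 313/127 (M = -3443*(-1/1397) = 313/127 ≈ 2.4646)
c(q, b) = q/(9*b) (c(q, b) = (q/b)/9 = q/(9*b))
I(m, v) = -101/9 + v/7 (I(m, v) = -5 + (v/7 - (9 + (⅑)*(5 + 5)²/(-4))) = -5 + (v*(⅐) - (9 + (⅑)*10²*(-¼))) = -5 + (v/7 - (9 + (⅑)*100*(-¼))) = -5 + (v/7 - (9 - 25/9)) = -5 + (v/7 - 1*56/9) = -5 + (v/7 - 56/9) = -5 + (-56/9 + v/7) = -101/9 + v/7)
M + I(-20, j) = 313/127 + (-101/9 + (⅐)*(58/3)) = 313/127 + (-101/9 + 58/21) = 313/127 - 533/63 = -47972/8001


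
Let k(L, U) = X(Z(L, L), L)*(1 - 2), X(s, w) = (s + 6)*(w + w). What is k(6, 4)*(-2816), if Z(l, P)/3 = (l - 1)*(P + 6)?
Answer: 6285312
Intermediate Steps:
Z(l, P) = 3*(-1 + l)*(6 + P) (Z(l, P) = 3*((l - 1)*(P + 6)) = 3*((-1 + l)*(6 + P)) = 3*(-1 + l)*(6 + P))
X(s, w) = 2*w*(6 + s) (X(s, w) = (6 + s)*(2*w) = 2*w*(6 + s))
k(L, U) = -2*L*(-12 + 3*L² + 15*L) (k(L, U) = (2*L*(6 + (-18 - 3*L + 18*L + 3*L*L)))*(1 - 2) = (2*L*(6 + (-18 - 3*L + 18*L + 3*L²)))*(-1) = (2*L*(6 + (-18 + 3*L² + 15*L)))*(-1) = (2*L*(-12 + 3*L² + 15*L))*(-1) = -2*L*(-12 + 3*L² + 15*L))
k(6, 4)*(-2816) = (6*6*(4 - 1*6² - 5*6))*(-2816) = (6*6*(4 - 1*36 - 30))*(-2816) = (6*6*(4 - 36 - 30))*(-2816) = (6*6*(-62))*(-2816) = -2232*(-2816) = 6285312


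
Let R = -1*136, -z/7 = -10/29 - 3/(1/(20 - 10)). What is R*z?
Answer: -837760/29 ≈ -28888.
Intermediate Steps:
z = 6160/29 (z = -7*(-10/29 - 3/(1/(20 - 10))) = -7*(-10*1/29 - 3/(1/10)) = -7*(-10/29 - 3/1/10) = -7*(-10/29 - 3*10) = -7*(-10/29 - 30) = -7*(-880/29) = 6160/29 ≈ 212.41)
R = -136
R*z = -136*6160/29 = -837760/29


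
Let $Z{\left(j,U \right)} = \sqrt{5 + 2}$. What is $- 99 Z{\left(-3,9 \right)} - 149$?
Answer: $-149 - 99 \sqrt{7} \approx -410.93$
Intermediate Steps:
$Z{\left(j,U \right)} = \sqrt{7}$
$- 99 Z{\left(-3,9 \right)} - 149 = - 99 \sqrt{7} - 149 = -149 - 99 \sqrt{7}$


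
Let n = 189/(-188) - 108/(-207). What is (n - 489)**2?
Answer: 4479686541729/18696976 ≈ 2.3959e+5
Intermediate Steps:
n = -2091/4324 (n = 189*(-1/188) - 108*(-1/207) = -189/188 + 12/23 = -2091/4324 ≈ -0.48358)
(n - 489)**2 = (-2091/4324 - 489)**2 = (-2116527/4324)**2 = 4479686541729/18696976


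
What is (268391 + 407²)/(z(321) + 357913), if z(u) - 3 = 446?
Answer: 72340/59727 ≈ 1.2112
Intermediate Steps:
z(u) = 449 (z(u) = 3 + 446 = 449)
(268391 + 407²)/(z(321) + 357913) = (268391 + 407²)/(449 + 357913) = (268391 + 165649)/358362 = 434040*(1/358362) = 72340/59727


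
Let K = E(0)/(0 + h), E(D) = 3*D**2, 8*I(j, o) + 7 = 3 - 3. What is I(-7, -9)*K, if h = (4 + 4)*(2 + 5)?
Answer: 0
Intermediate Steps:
I(j, o) = -7/8 (I(j, o) = -7/8 + (3 - 3)/8 = -7/8 + (1/8)*0 = -7/8 + 0 = -7/8)
h = 56 (h = 8*7 = 56)
K = 0 (K = (3*0**2)/(0 + 56) = (3*0)/56 = (1/56)*0 = 0)
I(-7, -9)*K = -7/8*0 = 0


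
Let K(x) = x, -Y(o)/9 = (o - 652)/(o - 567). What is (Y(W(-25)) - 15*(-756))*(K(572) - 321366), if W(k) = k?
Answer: -1075812673239/296 ≈ -3.6345e+9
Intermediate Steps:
Y(o) = -9*(-652 + o)/(-567 + o) (Y(o) = -9*(o - 652)/(o - 567) = -9*(-652 + o)/(-567 + o))
(Y(W(-25)) - 15*(-756))*(K(572) - 321366) = (9*(652 - 1*(-25))/(-567 - 25) - 15*(-756))*(572 - 321366) = (9*(652 + 25)/(-592) + 11340)*(-320794) = (9*(-1/592)*677 + 11340)*(-320794) = (-6093/592 + 11340)*(-320794) = (6707187/592)*(-320794) = -1075812673239/296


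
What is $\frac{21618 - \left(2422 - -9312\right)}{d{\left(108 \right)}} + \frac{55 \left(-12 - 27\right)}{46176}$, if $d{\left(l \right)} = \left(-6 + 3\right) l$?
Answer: $- \frac{2930119}{95904} \approx -30.553$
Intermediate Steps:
$d{\left(l \right)} = - 3 l$
$\frac{21618 - \left(2422 - -9312\right)}{d{\left(108 \right)}} + \frac{55 \left(-12 - 27\right)}{46176} = \frac{21618 - \left(2422 - -9312\right)}{\left(-3\right) 108} + \frac{55 \left(-12 - 27\right)}{46176} = \frac{21618 - \left(2422 + 9312\right)}{-324} + 55 \left(-39\right) \frac{1}{46176} = \left(21618 - 11734\right) \left(- \frac{1}{324}\right) - \frac{55}{1184} = 9884 \left(- \frac{1}{324}\right) - \frac{55}{1184} = - \frac{2471}{81} - \frac{55}{1184} = - \frac{2930119}{95904}$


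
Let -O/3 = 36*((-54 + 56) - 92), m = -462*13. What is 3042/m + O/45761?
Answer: -1036239/3523597 ≈ -0.29409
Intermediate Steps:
m = -6006
O = 9720 (O = -108*((-54 + 56) - 92) = -108*(2 - 92) = -108*(-90) = -3*(-3240) = 9720)
3042/m + O/45761 = 3042/(-6006) + 9720/45761 = 3042*(-1/6006) + 9720*(1/45761) = -39/77 + 9720/45761 = -1036239/3523597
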